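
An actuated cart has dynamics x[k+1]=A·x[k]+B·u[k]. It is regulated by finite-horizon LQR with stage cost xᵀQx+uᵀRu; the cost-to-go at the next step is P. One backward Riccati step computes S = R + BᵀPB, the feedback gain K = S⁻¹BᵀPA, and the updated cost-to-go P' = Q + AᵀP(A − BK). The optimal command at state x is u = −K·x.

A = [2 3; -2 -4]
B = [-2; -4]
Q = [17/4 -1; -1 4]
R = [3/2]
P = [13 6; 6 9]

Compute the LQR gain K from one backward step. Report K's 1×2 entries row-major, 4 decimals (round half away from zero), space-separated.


-0.0136 0.1431

BᵀP = [-50.0000 -48.0000]
S = R + BᵀPB = [3/2] + [292.0000] = [293.5000]
BᵀPA = [-4.0000 42.0000]
K = S⁻¹·BᵀPA = [-0.0136 0.1431]
A−BK = [1.9727 3.2862; -2.0545 -3.4276]
AᵀP(A−BK) = [39.9455 66.5724; 66.5724 110.9898]
P' = Q + AᵀP(A−BK) = [44.1955 65.5724; 65.5724 114.9898]
tr(P') = 159.1853


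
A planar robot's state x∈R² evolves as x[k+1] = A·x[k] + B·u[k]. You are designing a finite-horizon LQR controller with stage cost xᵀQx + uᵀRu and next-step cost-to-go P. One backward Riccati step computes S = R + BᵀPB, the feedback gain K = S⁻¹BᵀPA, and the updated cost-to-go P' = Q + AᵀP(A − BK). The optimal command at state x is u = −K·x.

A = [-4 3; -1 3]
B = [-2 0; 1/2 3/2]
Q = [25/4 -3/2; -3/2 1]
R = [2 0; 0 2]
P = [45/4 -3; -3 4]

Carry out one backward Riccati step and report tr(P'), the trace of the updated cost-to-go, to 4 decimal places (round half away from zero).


29.9722

BᵀP = [-24.0000 8.0000; -4.5000 6.0000]
S = R + BᵀPB = [2 0; 0 2] + [52.0000 12.0000; 12.0000 9.0000] = [54.0000 12.0000; 12.0000 11.0000]
BᵀPA = [88.0000 -48.0000; 12.0000 4.5000]
K = S⁻¹·BᵀPA = [1.8311 -1.2933; -0.9067 1.8200]
A−BK = [-0.3378 0.4133; -0.5556 0.9167]
AᵀP(A−BK) = [9.7422 -10.0267; -10.0267 12.9800]
P' = Q + AᵀP(A−BK) = [15.9922 -11.5267; -11.5267 13.9800]
tr(P') = 29.9722


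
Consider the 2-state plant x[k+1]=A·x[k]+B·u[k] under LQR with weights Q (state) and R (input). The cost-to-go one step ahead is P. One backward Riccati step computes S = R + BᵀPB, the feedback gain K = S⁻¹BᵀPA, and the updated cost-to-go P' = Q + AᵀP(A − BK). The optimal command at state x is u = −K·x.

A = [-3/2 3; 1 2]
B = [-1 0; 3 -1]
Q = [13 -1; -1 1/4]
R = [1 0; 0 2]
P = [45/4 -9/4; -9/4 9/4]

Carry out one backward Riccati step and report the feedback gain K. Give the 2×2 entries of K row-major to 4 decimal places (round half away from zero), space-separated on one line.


BᵀP = [-18.0000 9.0000; 2.2500 -2.2500]
S = R + BᵀPB = [1 0; 0 2] + [45.0000 -9.0000; -9.0000 2.2500] = [46.0000 -9.0000; -9.0000 4.2500]
BᵀPA = [36.0000 -36.0000; -5.6250 2.2500]
K = S⁻¹·BᵀPA = [0.8941 -1.1594; 0.5699 -1.9258]
A−BK = [-0.6059 1.8406; -1.1124 3.5524]
AᵀP(A−BK) = [5.3302 -15.2194; -15.2194 45.8450]
P' = Q + AᵀP(A−BK) = [18.3302 -16.2194; -16.2194 46.0950]
tr(P') = 64.4252

0.8941 -1.1594 0.5699 -1.9258


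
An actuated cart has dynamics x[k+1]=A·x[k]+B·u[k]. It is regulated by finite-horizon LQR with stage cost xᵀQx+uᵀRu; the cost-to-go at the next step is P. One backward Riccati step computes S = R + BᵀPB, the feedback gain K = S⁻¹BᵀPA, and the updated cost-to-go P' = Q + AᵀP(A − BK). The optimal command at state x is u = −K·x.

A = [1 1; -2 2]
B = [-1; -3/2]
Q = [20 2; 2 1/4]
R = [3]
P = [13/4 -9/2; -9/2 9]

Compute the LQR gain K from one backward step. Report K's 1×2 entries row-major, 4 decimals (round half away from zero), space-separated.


BᵀP = [3.5000 -9.0000]
S = R + BᵀPB = [3] + [10.0000] = [13.0000]
BᵀPA = [21.5000 -14.5000]
K = S⁻¹·BᵀPA = [1.6538 -1.1154]
A−BK = [2.6538 -0.1154; 0.4808 0.3269]
AᵀP(A−BK) = [21.6923 -8.7692; -8.7692 5.0769]
P' = Q + AᵀP(A−BK) = [41.6923 -6.7692; -6.7692 5.3269]
tr(P') = 47.0192

1.6538 -1.1154


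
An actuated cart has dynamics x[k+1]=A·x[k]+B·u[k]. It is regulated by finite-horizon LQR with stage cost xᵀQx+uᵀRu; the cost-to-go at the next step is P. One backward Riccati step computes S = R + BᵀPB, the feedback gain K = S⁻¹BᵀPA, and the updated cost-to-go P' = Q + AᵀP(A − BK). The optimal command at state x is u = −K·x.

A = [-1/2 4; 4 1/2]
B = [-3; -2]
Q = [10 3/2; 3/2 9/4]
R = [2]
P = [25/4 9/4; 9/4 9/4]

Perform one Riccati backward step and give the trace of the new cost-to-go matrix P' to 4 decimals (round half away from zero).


35.3534

BᵀP = [-23.2500 -11.2500]
S = R + BᵀPB = [2] + [92.2500] = [94.2500]
BᵀPA = [-33.3750 -98.6250]
K = S⁻¹·BᵀPA = [-0.3541 -1.0464]
A−BK = [-1.5623 0.8607; 3.2918 -1.5928]
AᵀP(A−BK) = [16.7440 -7.4867; -7.4867 6.3594]
P' = Q + AᵀP(A−BK) = [26.7440 -5.9867; -5.9867 8.6094]
tr(P') = 35.3534


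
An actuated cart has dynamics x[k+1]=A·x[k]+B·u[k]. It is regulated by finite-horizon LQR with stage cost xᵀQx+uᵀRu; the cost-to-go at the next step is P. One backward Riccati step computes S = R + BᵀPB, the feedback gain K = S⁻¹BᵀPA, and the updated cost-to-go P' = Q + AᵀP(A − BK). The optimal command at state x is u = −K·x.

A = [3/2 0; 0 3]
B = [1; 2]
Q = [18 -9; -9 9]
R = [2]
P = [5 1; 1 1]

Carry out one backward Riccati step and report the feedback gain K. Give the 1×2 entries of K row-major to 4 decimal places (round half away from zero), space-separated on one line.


BᵀP = [7.0000 3.0000]
S = R + BᵀPB = [2] + [13.0000] = [15.0000]
BᵀPA = [10.5000 9.0000]
K = S⁻¹·BᵀPA = [0.7000 0.6000]
A−BK = [0.8000 -0.6000; -1.4000 1.8000]
AᵀP(A−BK) = [3.9000 -1.8000; -1.8000 3.6000]
P' = Q + AᵀP(A−BK) = [21.9000 -10.8000; -10.8000 12.6000]
tr(P') = 34.5000

0.7000 0.6000


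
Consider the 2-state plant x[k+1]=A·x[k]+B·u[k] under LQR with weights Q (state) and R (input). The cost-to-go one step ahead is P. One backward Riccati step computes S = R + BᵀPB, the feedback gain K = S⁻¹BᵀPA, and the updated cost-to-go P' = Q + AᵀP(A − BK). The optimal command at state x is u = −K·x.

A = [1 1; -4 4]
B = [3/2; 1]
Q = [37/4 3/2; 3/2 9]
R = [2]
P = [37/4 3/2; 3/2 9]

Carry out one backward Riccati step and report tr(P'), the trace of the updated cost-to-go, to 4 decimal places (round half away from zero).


200.1984

BᵀP = [15.3750 11.2500]
S = R + BᵀPB = [2] + [34.3125] = [36.3125]
BᵀPA = [-29.6250 60.3750]
K = S⁻¹·BᵀPA = [-0.8158 1.6627]
A−BK = [2.2238 -1.4940; -3.1842 2.3373]
AᵀP(A−BK) = [117.0809 -85.4940; -85.4940 64.8675]
P' = Q + AᵀP(A−BK) = [126.3309 -83.9940; -83.9940 73.8675]
tr(P') = 200.1984


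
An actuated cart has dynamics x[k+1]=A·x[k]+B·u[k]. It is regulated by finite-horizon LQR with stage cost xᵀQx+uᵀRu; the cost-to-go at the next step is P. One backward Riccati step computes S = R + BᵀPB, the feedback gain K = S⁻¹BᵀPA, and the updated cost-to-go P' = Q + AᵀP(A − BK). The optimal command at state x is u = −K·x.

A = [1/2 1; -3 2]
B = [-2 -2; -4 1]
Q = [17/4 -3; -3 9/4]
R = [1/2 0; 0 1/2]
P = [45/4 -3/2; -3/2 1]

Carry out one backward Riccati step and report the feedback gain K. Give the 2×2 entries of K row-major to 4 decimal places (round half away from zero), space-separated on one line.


0.5212 -0.4861 -0.7748 -0.0085

BᵀP = [-16.5000 -1.0000; -24.0000 4.0000]
S = R + BᵀPB = [1/2 0; 0 1/2] + [37.0000 32.0000; 32.0000 52.0000] = [37.5000 32.0000; 32.0000 52.5000]
BᵀPA = [-5.2500 -18.5000; -24.0000 -16.0000]
K = S⁻¹·BᵀPA = [0.5212 -0.4861; -0.7748 -0.0085]
A−BK = [-0.0073 0.0108; -0.1405 0.0640]
AᵀP(A−BK) = [0.4532 -0.1303; -0.1303 0.1215]
P' = Q + AᵀP(A−BK) = [4.7032 -3.1303; -3.1303 2.3715]
tr(P') = 7.0748


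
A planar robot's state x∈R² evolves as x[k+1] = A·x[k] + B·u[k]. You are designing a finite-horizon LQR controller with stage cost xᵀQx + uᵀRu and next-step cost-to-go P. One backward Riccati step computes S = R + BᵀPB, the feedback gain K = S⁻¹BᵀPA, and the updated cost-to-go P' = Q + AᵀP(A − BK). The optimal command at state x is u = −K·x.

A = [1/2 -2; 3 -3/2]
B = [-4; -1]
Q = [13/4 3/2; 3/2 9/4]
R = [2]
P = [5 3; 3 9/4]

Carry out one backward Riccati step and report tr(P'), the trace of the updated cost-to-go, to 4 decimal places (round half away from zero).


BᵀP = [-23.0000 -14.2500]
S = R + BᵀPB = [2] + [106.2500] = [108.2500]
BᵀPA = [-54.2500 67.3750]
K = S⁻¹·BᵀPA = [-0.5012 0.6224]
A−BK = [-1.5046 0.4896; 2.4988 -0.8776]
AᵀP(A−BK) = [3.3124 -1.6097; -1.6097 1.1282]
P' = Q + AᵀP(A−BK) = [6.5624 -0.1097; -0.1097 3.3782]
tr(P') = 9.9405

9.9405


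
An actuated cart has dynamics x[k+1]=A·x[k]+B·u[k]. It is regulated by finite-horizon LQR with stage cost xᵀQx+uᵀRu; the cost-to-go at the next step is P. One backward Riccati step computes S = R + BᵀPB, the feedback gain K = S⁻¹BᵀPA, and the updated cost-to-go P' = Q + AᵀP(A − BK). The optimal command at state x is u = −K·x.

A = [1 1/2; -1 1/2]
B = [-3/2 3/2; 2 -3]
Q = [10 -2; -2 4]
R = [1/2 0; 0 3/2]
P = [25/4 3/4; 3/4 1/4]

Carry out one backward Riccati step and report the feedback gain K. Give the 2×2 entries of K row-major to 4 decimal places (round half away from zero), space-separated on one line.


BᵀP = [-7.8750 -0.6250; 7.1250 0.3750]
S = R + BᵀPB = [1/2 0; 0 3/2] + [10.5625 -9.9375; -9.9375 9.5625] = [11.0625 -9.9375; -9.9375 11.0625]
BᵀPA = [-7.2500 -4.2500; 6.7500 3.7500]
K = S⁻¹·BᵀPA = [-0.5556 -0.4127; 0.1111 -0.0317]
A−BK = [0.0000 -0.0714; 0.4444 1.2302]
AᵀP(A−BK) = [0.2222 0.2222; 0.2222 0.3651]
P' = Q + AᵀP(A−BK) = [10.2222 -1.7778; -1.7778 4.3651]
tr(P') = 14.5873

-0.5556 -0.4127 0.1111 -0.0317


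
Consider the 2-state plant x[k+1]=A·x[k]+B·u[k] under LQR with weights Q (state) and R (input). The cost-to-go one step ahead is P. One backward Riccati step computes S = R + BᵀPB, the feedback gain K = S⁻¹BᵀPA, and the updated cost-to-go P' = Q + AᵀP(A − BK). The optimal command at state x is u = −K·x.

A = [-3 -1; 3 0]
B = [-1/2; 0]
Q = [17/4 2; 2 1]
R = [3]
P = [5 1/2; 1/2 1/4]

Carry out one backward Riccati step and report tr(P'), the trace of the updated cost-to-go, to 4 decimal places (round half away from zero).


36.3088

BᵀP = [-2.5000 -0.2500]
S = R + BᵀPB = [3] + [1.2500] = [4.2500]
BᵀPA = [6.7500 2.5000]
K = S⁻¹·BᵀPA = [1.5882 0.5882]
A−BK = [-2.2059 -0.7059; 3.0000 0.0000]
AᵀP(A−BK) = [27.5294 9.5294; 9.5294 3.5294]
P' = Q + AᵀP(A−BK) = [31.7794 11.5294; 11.5294 4.5294]
tr(P') = 36.3088


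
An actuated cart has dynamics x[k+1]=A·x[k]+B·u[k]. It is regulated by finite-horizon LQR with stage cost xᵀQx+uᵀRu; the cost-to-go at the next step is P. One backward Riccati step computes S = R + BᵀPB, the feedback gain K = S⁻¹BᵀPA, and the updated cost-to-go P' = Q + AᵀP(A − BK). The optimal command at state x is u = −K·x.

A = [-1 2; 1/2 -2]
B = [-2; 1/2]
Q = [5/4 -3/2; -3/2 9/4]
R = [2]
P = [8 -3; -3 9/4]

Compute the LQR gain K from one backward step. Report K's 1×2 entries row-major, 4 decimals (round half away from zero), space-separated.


0.5193 -1.2142

BᵀP = [-17.5000 7.1250]
S = R + BᵀPB = [2] + [38.5625] = [40.5625]
BᵀPA = [21.0625 -49.2500]
K = S⁻¹·BᵀPA = [0.5193 -1.2142]
A−BK = [0.0385 -0.4284; 0.2404 -1.3929]
AᵀP(A−BK) = [0.6256 -1.6764; -1.6764 5.2018]
P' = Q + AᵀP(A−BK) = [1.8756 -3.1764; -3.1764 7.4518]
tr(P') = 9.3274


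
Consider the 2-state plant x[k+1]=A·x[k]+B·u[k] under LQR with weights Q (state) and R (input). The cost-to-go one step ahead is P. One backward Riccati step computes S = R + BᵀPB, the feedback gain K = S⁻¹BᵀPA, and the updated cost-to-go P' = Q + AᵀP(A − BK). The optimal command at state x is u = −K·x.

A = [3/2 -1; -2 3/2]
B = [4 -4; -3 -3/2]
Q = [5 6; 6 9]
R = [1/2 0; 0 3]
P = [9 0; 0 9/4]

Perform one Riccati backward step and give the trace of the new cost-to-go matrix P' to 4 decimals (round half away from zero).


BᵀP = [36.0000 -6.7500; -36.0000 -3.3750]
S = R + BᵀPB = [1/2 0; 0 3] + [164.2500 -133.8750; -133.8750 149.0625] = [164.7500 -133.8750; -133.8750 152.0625]
BᵀPA = [67.5000 -46.1250; -47.2500 30.9375]
K = S⁻¹·BᵀPA = [0.5524 -0.4028; 0.1756 -0.1512]
A−BK = [-0.0072 0.0065; -0.0793 0.0647]
AᵀP(A−BK) = [0.2597 -0.2029; -0.2029 0.1595]
P' = Q + AᵀP(A−BK) = [5.2597 5.7971; 5.7971 9.1595]
tr(P') = 14.4193

14.4193


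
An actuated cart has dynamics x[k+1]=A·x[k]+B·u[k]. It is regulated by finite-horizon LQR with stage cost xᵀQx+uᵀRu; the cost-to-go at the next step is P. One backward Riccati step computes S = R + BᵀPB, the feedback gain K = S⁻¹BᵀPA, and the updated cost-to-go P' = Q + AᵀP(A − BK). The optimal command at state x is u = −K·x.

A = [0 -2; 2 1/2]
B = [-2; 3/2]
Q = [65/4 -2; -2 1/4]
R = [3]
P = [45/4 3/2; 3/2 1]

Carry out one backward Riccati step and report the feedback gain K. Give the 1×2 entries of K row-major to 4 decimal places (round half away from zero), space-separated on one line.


-0.0727 0.9636

BᵀP = [-20.2500 -1.5000]
S = R + BᵀPB = [3] + [38.2500] = [41.2500]
BᵀPA = [-3.0000 39.7500]
K = S⁻¹·BᵀPA = [-0.0727 0.9636]
A−BK = [-0.1455 -0.0727; 2.1091 -0.9455]
AᵀP(A−BK) = [3.7818 -2.1091; -2.1091 3.9455]
P' = Q + AᵀP(A−BK) = [20.0318 -4.1091; -4.1091 4.1955]
tr(P') = 24.2273


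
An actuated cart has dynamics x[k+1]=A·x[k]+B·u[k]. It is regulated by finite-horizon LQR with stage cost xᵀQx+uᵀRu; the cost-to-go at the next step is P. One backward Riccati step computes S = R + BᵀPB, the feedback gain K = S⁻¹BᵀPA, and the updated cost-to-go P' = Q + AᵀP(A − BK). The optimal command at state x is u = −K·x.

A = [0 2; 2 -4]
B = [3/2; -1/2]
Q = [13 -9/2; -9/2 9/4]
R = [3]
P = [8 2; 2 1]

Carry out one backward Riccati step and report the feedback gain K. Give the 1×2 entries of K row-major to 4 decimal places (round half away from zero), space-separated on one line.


BᵀP = [11.0000 2.5000]
S = R + BᵀPB = [3] + [15.2500] = [18.2500]
BᵀPA = [5.0000 12.0000]
K = S⁻¹·BᵀPA = [0.2740 0.6575]
A−BK = [-0.4110 1.0137; 2.1370 -3.6712]
AᵀP(A−BK) = [2.6301 -3.2877; -3.2877 8.1096]
P' = Q + AᵀP(A−BK) = [15.6301 -7.7877; -7.7877 10.3596]
tr(P') = 25.9897

0.2740 0.6575


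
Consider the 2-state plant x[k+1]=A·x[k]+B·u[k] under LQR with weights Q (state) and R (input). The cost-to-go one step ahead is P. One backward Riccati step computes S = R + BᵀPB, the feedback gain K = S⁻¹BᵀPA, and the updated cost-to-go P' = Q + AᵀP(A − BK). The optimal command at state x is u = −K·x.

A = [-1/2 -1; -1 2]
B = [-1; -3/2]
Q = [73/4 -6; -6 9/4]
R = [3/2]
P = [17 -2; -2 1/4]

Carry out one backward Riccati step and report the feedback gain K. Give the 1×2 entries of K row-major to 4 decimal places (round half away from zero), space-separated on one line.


0.4115 1.3206

BᵀP = [-14.0000 1.6250]
S = R + BᵀPB = [3/2] + [11.5625] = [13.0625]
BᵀPA = [5.3750 17.2500]
K = S⁻¹·BᵀPA = [0.4115 1.3206]
A−BK = [-0.0885 0.3206; -0.3828 3.9809]
AᵀP(A−BK) = [0.2883 0.9019; 0.9019 3.2201]
P' = Q + AᵀP(A−BK) = [18.5383 -5.0981; -5.0981 5.4701]
tr(P') = 24.0084


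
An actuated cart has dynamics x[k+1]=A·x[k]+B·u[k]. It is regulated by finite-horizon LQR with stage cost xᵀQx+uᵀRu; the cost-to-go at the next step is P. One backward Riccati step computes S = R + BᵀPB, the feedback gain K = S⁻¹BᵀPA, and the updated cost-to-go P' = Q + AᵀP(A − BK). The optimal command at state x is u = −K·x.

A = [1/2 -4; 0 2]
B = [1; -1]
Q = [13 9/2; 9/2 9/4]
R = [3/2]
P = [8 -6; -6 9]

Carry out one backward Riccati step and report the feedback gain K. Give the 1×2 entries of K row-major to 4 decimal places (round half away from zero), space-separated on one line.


0.2295 -2.8197

BᵀP = [14.0000 -15.0000]
S = R + BᵀPB = [3/2] + [29.0000] = [30.5000]
BᵀPA = [7.0000 -86.0000]
K = S⁻¹·BᵀPA = [0.2295 -2.8197]
A−BK = [0.2705 -1.1803; 0.2295 -0.8197]
AᵀP(A−BK) = [0.3934 -2.2623; -2.2623 17.5082]
P' = Q + AᵀP(A−BK) = [13.3934 2.2377; 2.2377 19.7582]
tr(P') = 33.1516


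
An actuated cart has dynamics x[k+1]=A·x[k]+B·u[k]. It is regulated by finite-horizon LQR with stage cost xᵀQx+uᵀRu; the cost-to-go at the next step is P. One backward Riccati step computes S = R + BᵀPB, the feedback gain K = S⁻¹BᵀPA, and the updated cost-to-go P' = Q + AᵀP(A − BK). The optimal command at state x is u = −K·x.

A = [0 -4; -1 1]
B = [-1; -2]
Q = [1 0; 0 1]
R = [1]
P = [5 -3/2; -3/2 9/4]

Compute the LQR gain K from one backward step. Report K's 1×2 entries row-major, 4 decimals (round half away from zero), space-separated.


BᵀP = [-2.0000 -3.0000]
S = R + BᵀPB = [1] + [8.0000] = [9.0000]
BᵀPA = [3.0000 5.0000]
K = S⁻¹·BᵀPA = [0.3333 0.5556]
A−BK = [0.3333 -3.4444; -0.3333 2.1111]
AᵀP(A−BK) = [1.2500 -9.9167; -9.9167 91.4722]
P' = Q + AᵀP(A−BK) = [2.2500 -9.9167; -9.9167 92.4722]
tr(P') = 94.7222

0.3333 0.5556


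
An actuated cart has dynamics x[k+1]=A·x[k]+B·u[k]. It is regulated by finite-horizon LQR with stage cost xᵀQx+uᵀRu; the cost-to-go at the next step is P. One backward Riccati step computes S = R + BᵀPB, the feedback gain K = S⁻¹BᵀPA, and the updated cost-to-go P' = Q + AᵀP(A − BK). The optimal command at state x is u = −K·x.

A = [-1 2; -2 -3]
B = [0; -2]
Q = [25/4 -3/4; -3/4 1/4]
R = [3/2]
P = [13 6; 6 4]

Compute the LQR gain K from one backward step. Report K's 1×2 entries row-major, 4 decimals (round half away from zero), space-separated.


1.6000 0.0000

BᵀP = [-12.0000 -8.0000]
S = R + BᵀPB = [3/2] + [16.0000] = [17.5000]
BᵀPA = [28.0000 0.0000]
K = S⁻¹·BᵀPA = [1.6000 0.0000]
A−BK = [-1.0000 2.0000; 1.2000 -3.0000]
AᵀP(A−BK) = [8.2000 -8.0000; -8.0000 16.0000]
P' = Q + AᵀP(A−BK) = [14.4500 -8.7500; -8.7500 16.2500]
tr(P') = 30.7000


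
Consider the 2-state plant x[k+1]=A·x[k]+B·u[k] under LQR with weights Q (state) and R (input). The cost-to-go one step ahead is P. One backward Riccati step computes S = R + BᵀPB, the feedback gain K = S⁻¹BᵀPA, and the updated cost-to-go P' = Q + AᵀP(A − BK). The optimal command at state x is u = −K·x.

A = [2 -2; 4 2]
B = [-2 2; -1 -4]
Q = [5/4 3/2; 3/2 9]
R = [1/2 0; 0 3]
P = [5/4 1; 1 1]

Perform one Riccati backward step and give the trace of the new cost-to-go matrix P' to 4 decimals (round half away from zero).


12.7076

BᵀP = [-3.5000 -3.0000; -1.5000 -2.0000]
S = R + BᵀPB = [1/2 0; 0 3] + [10.0000 5.0000; 5.0000 5.0000] = [10.5000 5.0000; 5.0000 8.0000]
BᵀPA = [-19.0000 1.0000; -11.0000 -1.0000]
K = S⁻¹·BᵀPA = [-1.6441 0.2203; -0.3475 -0.2627]
A−BK = [-0.5932 -1.0339; 0.9661 1.1695]
AᵀP(A−BK) = [1.9407 0.2966; 0.2966 0.5169]
P' = Q + AᵀP(A−BK) = [3.1907 1.7966; 1.7966 9.5169]
tr(P') = 12.7076


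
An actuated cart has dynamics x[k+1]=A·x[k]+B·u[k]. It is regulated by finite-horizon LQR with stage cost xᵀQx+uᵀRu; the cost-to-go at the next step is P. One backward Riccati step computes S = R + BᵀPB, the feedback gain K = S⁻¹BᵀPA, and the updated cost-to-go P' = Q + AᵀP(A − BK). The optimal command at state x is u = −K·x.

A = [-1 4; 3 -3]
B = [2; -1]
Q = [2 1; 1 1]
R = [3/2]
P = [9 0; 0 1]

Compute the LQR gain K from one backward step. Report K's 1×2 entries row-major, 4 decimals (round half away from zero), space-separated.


-0.5455 1.9481

BᵀP = [18.0000 -1.0000]
S = R + BᵀPB = [3/2] + [37.0000] = [38.5000]
BᵀPA = [-21.0000 75.0000]
K = S⁻¹·BᵀPA = [-0.5455 1.9481]
A−BK = [0.0909 0.1039; 2.4545 -1.0519]
AᵀP(A−BK) = [6.5455 -4.0909; -4.0909 6.8961]
P' = Q + AᵀP(A−BK) = [8.5455 -3.0909; -3.0909 7.8961]
tr(P') = 16.4416


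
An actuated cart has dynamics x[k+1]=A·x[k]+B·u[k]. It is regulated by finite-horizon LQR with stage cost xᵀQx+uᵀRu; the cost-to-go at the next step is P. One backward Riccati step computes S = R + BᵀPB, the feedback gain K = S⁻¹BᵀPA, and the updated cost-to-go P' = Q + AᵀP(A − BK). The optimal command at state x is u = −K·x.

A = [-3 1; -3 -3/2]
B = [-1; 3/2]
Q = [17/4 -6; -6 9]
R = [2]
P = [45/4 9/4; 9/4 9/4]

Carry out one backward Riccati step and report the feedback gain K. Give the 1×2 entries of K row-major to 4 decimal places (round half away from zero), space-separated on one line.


1.7514 -0.8270

BᵀP = [-7.8750 1.1250]
S = R + BᵀPB = [2] + [9.5625] = [11.5625]
BᵀPA = [20.2500 -9.5625]
K = S⁻¹·BᵀPA = [1.7514 -0.8270]
A−BK = [-1.2486 0.1730; -5.6270 -0.2595]
AᵀP(A−BK) = [126.5351 -3.5027; -3.5027 1.6541]
P' = Q + AᵀP(A−BK) = [130.7851 -9.5027; -9.5027 10.6541]
tr(P') = 141.4392


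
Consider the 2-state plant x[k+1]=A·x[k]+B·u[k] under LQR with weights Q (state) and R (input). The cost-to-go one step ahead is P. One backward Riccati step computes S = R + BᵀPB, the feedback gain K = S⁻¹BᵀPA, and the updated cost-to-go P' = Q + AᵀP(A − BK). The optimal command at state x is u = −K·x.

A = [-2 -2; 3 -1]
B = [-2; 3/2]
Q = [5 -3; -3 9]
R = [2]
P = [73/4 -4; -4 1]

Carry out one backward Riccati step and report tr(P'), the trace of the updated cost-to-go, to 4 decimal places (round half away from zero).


18.4691

BᵀP = [-42.5000 9.5000]
S = R + BᵀPB = [2] + [99.2500] = [101.2500]
BᵀPA = [113.5000 75.5000]
K = S⁻¹·BᵀPA = [1.1210 0.7457]
A−BK = [0.2420 -0.5086; 1.3185 -2.1185]
AᵀP(A−BK) = [2.7679 1.3654; 1.3654 1.7012]
P' = Q + AᵀP(A−BK) = [7.7679 -1.6346; -1.6346 10.7012]
tr(P') = 18.4691


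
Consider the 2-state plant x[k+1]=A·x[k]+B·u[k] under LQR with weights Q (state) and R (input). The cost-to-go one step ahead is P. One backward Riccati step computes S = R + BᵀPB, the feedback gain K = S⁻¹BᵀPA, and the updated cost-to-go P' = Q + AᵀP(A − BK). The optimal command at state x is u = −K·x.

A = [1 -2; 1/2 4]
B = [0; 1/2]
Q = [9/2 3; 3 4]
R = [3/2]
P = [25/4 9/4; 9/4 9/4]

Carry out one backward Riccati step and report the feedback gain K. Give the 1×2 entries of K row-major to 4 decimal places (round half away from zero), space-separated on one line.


0.8182 1.0909

BᵀP = [1.1250 1.1250]
S = R + BᵀPB = [3/2] + [0.5625] = [2.0625]
BᵀPA = [1.6875 2.2500]
K = S⁻¹·BᵀPA = [0.8182 1.0909]
A−BK = [1.0000 -2.0000; 0.0909 3.4545]
AᵀP(A−BK) = [7.6818 -3.0909; -3.0909 22.5455]
P' = Q + AᵀP(A−BK) = [12.1818 -0.0909; -0.0909 26.5455]
tr(P') = 38.7273


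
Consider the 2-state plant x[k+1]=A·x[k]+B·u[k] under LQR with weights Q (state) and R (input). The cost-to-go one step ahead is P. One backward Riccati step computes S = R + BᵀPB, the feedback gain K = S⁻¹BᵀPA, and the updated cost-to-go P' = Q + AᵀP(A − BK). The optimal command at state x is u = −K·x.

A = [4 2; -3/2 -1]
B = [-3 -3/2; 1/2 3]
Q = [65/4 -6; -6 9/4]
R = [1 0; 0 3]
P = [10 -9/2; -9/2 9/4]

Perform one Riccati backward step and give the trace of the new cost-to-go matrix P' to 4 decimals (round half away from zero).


BᵀP = [-32.2500 14.6250; -28.5000 13.5000]
S = R + BᵀPB = [1 0; 0 3] + [104.0625 92.2500; 92.2500 83.2500] = [105.0625 92.2500; 92.2500 86.2500]
BᵀPA = [-150.9375 -79.1250; -134.2500 -70.5000]
K = S⁻¹·BᵀPA = [-1.1491 -0.5818; -0.3275 -0.1951]
A−BK = [0.0615 -0.0381; 0.0571 -0.1237]
AᵀP(A−BK) = [1.6557 0.8650; 0.8650 0.4593]
P' = Q + AᵀP(A−BK) = [17.9057 -5.1350; -5.1350 2.7093]
tr(P') = 20.6150

20.6150


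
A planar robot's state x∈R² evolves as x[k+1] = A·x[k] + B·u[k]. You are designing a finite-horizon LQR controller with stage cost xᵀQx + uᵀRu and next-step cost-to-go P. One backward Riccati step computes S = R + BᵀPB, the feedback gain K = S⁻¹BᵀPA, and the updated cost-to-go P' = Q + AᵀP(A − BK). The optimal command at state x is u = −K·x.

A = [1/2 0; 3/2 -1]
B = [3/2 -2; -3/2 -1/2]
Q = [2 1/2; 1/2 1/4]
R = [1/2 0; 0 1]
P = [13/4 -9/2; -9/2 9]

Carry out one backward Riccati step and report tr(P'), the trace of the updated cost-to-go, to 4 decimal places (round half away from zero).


BᵀP = [11.6250 -20.2500; -4.2500 4.5000]
S = R + BᵀPB = [1/2 0; 0 1] + [47.8125 -13.1250; -13.1250 6.2500] = [48.3125 -13.1250; -13.1250 7.2500]
BᵀPA = [-24.5625 20.2500; 4.6250 -4.5000]
K = S⁻¹·BᵀPA = [-0.6594 0.4930; -0.5558 0.2718]
A−BK = [0.3775 -0.1959; 0.2330 -0.1246]
AᵀP(A−BK) = [0.6864 -0.3982; -0.3982 0.2402]
P' = Q + AᵀP(A−BK) = [2.6864 0.1018; 0.1018 0.4902]
tr(P') = 3.1766

3.1766


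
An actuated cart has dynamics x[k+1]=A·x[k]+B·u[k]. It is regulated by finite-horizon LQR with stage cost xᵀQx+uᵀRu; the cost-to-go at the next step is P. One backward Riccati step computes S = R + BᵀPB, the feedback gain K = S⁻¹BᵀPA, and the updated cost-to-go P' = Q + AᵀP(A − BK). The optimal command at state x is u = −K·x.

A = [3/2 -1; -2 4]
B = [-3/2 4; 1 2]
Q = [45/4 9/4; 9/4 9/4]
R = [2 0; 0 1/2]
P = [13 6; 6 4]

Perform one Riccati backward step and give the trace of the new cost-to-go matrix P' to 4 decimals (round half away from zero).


BᵀP = [-13.5000 -5.0000; 64.0000 32.0000]
S = R + BᵀPB = [2 0; 0 1/2] + [15.2500 -64.0000; -64.0000 320.0000] = [17.2500 -64.0000; -64.0000 320.5000]
BᵀPA = [-10.2500 -6.5000; 32.0000 64.0000]
K = S⁻¹·BᵀPA = [-0.8635 1.4049; -0.0726 0.4802]
A−BK = [0.4951 -0.8135; -0.9913 1.6346]
AᵀP(A−BK) = [2.7218 -4.4670; -4.4670 7.3969]
P' = Q + AᵀP(A−BK) = [13.9718 -2.2170; -2.2170 9.6469]
tr(P') = 23.6187

23.6187


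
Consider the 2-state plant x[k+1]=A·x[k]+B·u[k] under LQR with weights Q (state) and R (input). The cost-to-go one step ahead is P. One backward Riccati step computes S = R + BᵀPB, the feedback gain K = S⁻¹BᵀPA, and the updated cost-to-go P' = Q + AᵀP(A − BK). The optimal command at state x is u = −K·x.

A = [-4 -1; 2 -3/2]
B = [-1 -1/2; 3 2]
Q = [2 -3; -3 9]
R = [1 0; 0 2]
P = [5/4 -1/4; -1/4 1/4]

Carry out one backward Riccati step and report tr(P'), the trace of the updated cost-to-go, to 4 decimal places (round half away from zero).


20.1092

BᵀP = [-2.0000 1.0000; -1.1250 0.6250]
S = R + BᵀPB = [1 0; 0 2] + [5.0000 3.0000; 3.0000 1.8125] = [6.0000 3.0000; 3.0000 3.8125]
BᵀPA = [10.0000 0.5000; 5.7500 0.1875]
K = S⁻¹·BᵀPA = [1.5045 0.0968; 0.3243 -0.0270]
A−BK = [-2.3333 -0.9167; -3.1622 -1.7365]
AᵀP(A−BK) = [8.0901 2.4369; 2.4369 1.0191]
P' = Q + AᵀP(A−BK) = [10.0901 -0.5631; -0.5631 10.0191]
tr(P') = 20.1092


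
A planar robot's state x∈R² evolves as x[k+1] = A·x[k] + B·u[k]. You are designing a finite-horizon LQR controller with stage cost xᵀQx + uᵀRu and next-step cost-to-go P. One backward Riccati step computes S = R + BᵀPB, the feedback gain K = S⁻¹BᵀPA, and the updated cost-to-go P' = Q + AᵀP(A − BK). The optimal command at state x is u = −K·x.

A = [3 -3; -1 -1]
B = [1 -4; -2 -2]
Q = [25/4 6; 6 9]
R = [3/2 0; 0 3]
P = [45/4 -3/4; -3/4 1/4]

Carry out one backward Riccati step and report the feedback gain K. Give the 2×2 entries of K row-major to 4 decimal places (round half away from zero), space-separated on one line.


0.6496 -0.2950 -0.5901 0.6610

BᵀP = [12.7500 -1.2500; -43.5000 2.5000]
S = R + BᵀPB = [3/2 0; 0 3] + [15.2500 -48.5000; -48.5000 169.0000] = [16.7500 -48.5000; -48.5000 172.0000]
BᵀPA = [39.5000 -37.0000; -133.0000 128.0000]
K = S⁻¹·BᵀPA = [0.6496 -0.2950; -0.5901 0.6610]
A−BK = [-0.0099 -0.0610; -0.8809 -0.2681]
AᵀP(A−BK) = [1.8596 -1.4340; -1.4340 1.4766]
P' = Q + AᵀP(A−BK) = [8.1096 4.5660; 4.5660 10.4766]
tr(P') = 18.5862


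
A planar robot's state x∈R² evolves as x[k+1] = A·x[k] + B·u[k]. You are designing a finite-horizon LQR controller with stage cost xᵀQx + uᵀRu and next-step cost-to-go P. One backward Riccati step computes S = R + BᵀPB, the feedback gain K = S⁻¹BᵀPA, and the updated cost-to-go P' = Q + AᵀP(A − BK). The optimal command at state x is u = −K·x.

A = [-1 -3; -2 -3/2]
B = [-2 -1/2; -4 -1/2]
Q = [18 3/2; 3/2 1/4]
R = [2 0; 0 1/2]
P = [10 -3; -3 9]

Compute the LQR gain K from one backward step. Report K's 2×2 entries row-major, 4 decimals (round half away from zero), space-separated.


BᵀP = [-8.0000 -30.0000; -3.5000 -3.0000]
S = R + BᵀPB = [2 0; 0 1/2] + [136.0000 19.0000; 19.0000 3.2500] = [138.0000 19.0000; 19.0000 3.7500]
BᵀPA = [68.0000 69.0000; 9.5000 15.0000]
K = S⁻¹·BᵀPA = [0.4760 -0.1677; 0.1214 4.8498]
A−BK = [0.0128 -0.9105; -0.0351 0.2540]
AᵀP(A−BK) = [0.4760 -0.1677; -0.1677 22.0759]
P' = Q + AᵀP(A−BK) = [18.4760 1.3323; 1.3323 22.3259]
tr(P') = 40.8019

0.4760 -0.1677 0.1214 4.8498


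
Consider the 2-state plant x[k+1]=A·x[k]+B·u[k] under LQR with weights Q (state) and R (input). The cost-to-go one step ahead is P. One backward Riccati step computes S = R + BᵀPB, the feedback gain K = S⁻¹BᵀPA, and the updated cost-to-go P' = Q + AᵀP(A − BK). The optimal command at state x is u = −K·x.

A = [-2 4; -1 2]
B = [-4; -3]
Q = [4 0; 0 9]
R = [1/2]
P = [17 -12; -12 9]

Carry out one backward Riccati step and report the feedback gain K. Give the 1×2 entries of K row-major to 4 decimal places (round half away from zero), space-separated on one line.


0.6565 -1.3130

BᵀP = [-32.0000 21.0000]
S = R + BᵀPB = [1/2] + [65.0000] = [65.5000]
BᵀPA = [43.0000 -86.0000]
K = S⁻¹·BᵀPA = [0.6565 -1.3130]
A−BK = [0.6260 -1.2519; 0.9695 -1.9389]
AᵀP(A−BK) = [0.7710 -1.5420; -1.5420 3.0840]
P' = Q + AᵀP(A−BK) = [4.7710 -1.5420; -1.5420 12.0840]
tr(P') = 16.8550


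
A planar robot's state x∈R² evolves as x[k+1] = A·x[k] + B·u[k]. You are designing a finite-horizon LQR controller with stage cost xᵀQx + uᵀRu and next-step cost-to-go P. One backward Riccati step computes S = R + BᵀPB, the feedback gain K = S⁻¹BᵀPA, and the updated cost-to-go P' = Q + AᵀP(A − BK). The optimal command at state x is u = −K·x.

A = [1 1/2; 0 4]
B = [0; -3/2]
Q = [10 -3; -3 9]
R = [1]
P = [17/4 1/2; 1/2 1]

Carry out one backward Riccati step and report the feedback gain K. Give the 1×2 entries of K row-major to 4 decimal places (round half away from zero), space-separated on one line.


BᵀP = [-0.7500 -1.5000]
S = R + BᵀPB = [1] + [2.2500] = [3.2500]
BᵀPA = [-0.7500 -6.3750]
K = S⁻¹·BᵀPA = [-0.2308 -1.9615]
A−BK = [1.0000 0.5000; -0.3462 1.0577]
AᵀP(A−BK) = [4.0769 2.6538; 2.6538 6.5577]
P' = Q + AᵀP(A−BK) = [14.0769 -0.3462; -0.3462 15.5577]
tr(P') = 29.6346

-0.2308 -1.9615


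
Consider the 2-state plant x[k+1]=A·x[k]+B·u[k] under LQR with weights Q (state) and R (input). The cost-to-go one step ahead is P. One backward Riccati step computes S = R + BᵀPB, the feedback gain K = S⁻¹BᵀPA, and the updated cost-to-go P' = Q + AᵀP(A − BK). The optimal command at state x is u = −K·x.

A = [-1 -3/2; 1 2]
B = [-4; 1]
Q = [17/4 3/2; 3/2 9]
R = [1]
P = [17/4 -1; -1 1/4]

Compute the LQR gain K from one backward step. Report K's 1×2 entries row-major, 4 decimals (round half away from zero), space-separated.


0.2880 0.4595

BᵀP = [-18.0000 4.2500]
S = R + BᵀPB = [1] + [76.2500] = [77.2500]
BᵀPA = [22.2500 35.5000]
K = S⁻¹·BᵀPA = [0.2880 0.4595]
A−BK = [0.1521 0.3382; 0.7120 1.5405]
AᵀP(A−BK) = [0.0914 0.1501; 0.1501 0.2486]
P' = Q + AᵀP(A−BK) = [4.3414 1.6501; 1.6501 9.2486]
tr(P') = 13.5900


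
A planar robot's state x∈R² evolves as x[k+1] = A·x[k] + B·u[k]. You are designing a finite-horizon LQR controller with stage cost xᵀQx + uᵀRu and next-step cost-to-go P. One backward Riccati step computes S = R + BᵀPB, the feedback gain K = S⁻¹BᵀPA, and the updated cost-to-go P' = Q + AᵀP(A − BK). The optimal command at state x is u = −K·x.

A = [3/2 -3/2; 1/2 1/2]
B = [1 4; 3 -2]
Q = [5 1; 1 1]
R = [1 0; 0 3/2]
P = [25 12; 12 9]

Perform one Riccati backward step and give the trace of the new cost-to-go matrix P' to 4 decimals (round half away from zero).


BᵀP = [61.0000 39.0000; 76.0000 30.0000]
S = R + BᵀPB = [1 0; 0 3/2] + [178.0000 166.0000; 166.0000 244.0000] = [179.0000 166.0000; 166.0000 245.5000]
BᵀPA = [111.0000 -72.0000; 129.0000 -99.0000]
K = S⁻¹·BᵀPA = [0.3561 -0.0758; 0.2847 -0.3520]
A−BK = [0.0053 -0.0162; 0.0009 0.0233]
AᵀP(A−BK) = [0.2492 -0.1779; -0.1779 0.1940]
P' = Q + AᵀP(A−BK) = [5.2492 0.8221; 0.8221 1.1940]
tr(P') = 6.4432

6.4432


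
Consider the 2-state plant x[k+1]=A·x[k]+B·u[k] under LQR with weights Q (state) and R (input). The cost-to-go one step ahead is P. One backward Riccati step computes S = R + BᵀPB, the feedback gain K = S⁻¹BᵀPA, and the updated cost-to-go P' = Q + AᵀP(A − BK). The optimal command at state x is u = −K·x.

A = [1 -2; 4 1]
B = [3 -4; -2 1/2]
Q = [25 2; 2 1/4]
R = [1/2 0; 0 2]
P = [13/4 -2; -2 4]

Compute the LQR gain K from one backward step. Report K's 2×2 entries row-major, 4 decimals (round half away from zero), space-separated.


BᵀP = [13.7500 -14.0000; -14.0000 10.0000]
S = R + BᵀPB = [1/2 0; 0 2] + [69.2500 -62.0000; -62.0000 61.0000] = [69.7500 -62.0000; -62.0000 63.0000]
BᵀPA = [-42.2500 -41.5000; 26.0000 38.0000]
K = S⁻¹·BᵀPA = [-1.9078 -0.4698; -1.4648 0.1408]
A−BK = [0.8642 -0.0273; 0.9169 -0.0100]
AᵀP(A−BK) = [8.7313 -0.0104; -0.0104 0.1517]
P' = Q + AᵀP(A−BK) = [33.7313 1.9896; 1.9896 0.4017]
tr(P') = 34.1330

-1.9078 -0.4698 -1.4648 0.1408


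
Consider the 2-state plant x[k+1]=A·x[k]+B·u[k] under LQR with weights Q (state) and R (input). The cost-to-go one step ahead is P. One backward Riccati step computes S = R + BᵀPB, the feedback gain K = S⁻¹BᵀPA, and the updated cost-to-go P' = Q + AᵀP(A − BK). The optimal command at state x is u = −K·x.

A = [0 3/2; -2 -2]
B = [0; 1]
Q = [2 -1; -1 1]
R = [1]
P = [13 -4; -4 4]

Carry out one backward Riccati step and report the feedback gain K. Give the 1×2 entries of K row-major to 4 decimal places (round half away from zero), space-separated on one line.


BᵀP = [-4.0000 4.0000]
S = R + BᵀPB = [1] + [4.0000] = [5.0000]
BᵀPA = [-8.0000 -14.0000]
K = S⁻¹·BᵀPA = [-1.6000 -2.8000]
A−BK = [0.0000 1.5000; -0.4000 0.8000]
AᵀP(A−BK) = [3.2000 5.6000; 5.6000 30.0500]
P' = Q + AᵀP(A−BK) = [5.2000 4.6000; 4.6000 31.0500]
tr(P') = 36.2500

-1.6000 -2.8000


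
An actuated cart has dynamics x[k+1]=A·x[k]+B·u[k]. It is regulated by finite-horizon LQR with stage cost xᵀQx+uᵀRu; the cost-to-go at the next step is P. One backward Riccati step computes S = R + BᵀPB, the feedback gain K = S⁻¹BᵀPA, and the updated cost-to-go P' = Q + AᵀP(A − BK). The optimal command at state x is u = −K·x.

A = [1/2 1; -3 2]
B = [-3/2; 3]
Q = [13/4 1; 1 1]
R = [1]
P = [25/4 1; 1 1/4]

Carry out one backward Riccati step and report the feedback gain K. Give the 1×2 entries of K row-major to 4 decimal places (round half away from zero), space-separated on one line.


-0.1128 -0.9474

BᵀP = [-6.3750 -0.7500]
S = R + BᵀPB = [1] + [7.3125] = [8.3125]
BᵀPA = [-0.9375 -7.8750]
K = S⁻¹·BᵀPA = [-0.1128 -0.9474]
A−BK = [0.3308 -0.4211; -2.6617 4.8421]
AᵀP(A−BK) = [0.7068 -1.2632; -1.2632 3.7895]
P' = Q + AᵀP(A−BK) = [3.9568 -0.2632; -0.2632 4.7895]
tr(P') = 8.7462


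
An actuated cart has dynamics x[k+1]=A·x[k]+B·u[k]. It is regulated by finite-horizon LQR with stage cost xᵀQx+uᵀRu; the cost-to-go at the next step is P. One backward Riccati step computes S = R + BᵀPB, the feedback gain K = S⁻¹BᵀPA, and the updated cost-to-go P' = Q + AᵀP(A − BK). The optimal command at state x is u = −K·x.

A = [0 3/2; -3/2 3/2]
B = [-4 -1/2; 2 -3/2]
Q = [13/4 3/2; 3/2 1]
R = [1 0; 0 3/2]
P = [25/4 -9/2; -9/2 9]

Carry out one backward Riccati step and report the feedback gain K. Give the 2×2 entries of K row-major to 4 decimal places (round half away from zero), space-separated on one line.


-0.1290 -0.1785 0.7306 -1.0893

BᵀP = [-34.0000 36.0000; 3.6250 -11.2500]
S = R + BᵀPB = [1 0; 0 3/2] + [208.0000 -37.0000; -37.0000 15.0625] = [209.0000 -37.0000; -37.0000 16.5625]
BᵀPA = [-54.0000 3.0000; 16.8750 -11.4375]
K = S⁻¹·BᵀPA = [-0.1290 -0.1785; 0.7306 -1.0893]
A−BK = [-0.1508 0.2414; -0.1460 0.2230]
AᵀP(A−BK) = [0.9532 -1.3814; -1.3814 2.1390]
P' = Q + AᵀP(A−BK) = [4.2032 0.1186; 0.1186 3.1390]
tr(P') = 7.3422


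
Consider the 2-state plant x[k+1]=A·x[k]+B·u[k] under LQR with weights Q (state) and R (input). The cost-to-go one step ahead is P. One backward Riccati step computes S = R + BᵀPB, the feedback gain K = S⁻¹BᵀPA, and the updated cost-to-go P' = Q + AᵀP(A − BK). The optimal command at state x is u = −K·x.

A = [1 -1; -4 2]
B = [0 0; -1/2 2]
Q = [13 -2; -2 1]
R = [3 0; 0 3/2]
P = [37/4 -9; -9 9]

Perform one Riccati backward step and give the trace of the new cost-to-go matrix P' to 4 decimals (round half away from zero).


26.3835

BᵀP = [4.5000 -4.5000; -18.0000 18.0000]
S = R + BᵀPB = [3 0; 0 3/2] + [2.2500 -9.0000; -9.0000 36.0000] = [5.2500 -9.0000; -9.0000 37.5000]
BᵀPA = [22.5000 -13.5000; -90.0000 54.0000]
K = S⁻¹·BᵀPA = [0.2913 -0.1748; -2.3301 1.3981]
A−BK = [1.0000 -1.0000; 0.8058 -0.8835]
AᵀP(A−BK) = [8.9879 -5.4927; -5.4927 3.3956]
P' = Q + AᵀP(A−BK) = [21.9879 -7.4927; -7.4927 4.3956]
tr(P') = 26.3835


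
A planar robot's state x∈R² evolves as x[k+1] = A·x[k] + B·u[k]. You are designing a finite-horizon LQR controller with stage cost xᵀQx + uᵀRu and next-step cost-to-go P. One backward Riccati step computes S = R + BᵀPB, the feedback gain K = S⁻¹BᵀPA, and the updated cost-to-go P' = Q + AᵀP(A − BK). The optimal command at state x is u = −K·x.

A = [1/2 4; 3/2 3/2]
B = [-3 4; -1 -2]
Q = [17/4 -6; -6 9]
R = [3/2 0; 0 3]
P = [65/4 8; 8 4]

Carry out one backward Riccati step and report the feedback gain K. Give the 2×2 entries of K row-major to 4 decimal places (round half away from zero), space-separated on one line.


BᵀP = [-56.7500 -28.0000; 49.0000 24.0000]
S = R + BᵀPB = [3/2 0; 0 3] + [198.2500 -171.0000; -171.0000 148.0000] = [199.7500 -171.0000; -171.0000 151.0000]
BᵀPA = [-70.3750 -269.0000; 60.5000 232.0000]
K = S⁻¹·BᵀPA = [-0.3052 -1.0280; 0.0551 0.3723]
A−BK = [-0.6358 -0.5731; 1.3050 1.2167]
AᵀP(A−BK) = [0.2543 0.6326; 0.6326 2.1028]
P' = Q + AᵀP(A−BK) = [4.5043 -5.3674; -5.3674 11.1028]
tr(P') = 15.6072

-0.3052 -1.0280 0.0551 0.3723


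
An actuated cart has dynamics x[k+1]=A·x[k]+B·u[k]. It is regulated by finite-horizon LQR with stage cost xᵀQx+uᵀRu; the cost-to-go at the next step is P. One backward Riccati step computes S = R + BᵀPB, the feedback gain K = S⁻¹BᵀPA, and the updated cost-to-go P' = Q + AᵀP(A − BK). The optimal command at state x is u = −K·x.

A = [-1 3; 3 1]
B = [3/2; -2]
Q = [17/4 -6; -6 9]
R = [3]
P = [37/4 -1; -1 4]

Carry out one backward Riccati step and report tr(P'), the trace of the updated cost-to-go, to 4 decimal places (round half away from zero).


BᵀP = [15.8750 -9.5000]
S = R + BᵀPB = [3] + [42.8125] = [45.8125]
BᵀPA = [-44.3750 38.1250]
K = S⁻¹·BᵀPA = [-0.9686 0.8322]
A−BK = [0.4529 1.7517; 1.0628 2.6644]
AᵀP(A−BK) = [8.2674 13.1787; 13.1787 49.5225]
P' = Q + AᵀP(A−BK) = [12.5174 7.1787; 7.1787 58.5225]
tr(P') = 71.0399

71.0399


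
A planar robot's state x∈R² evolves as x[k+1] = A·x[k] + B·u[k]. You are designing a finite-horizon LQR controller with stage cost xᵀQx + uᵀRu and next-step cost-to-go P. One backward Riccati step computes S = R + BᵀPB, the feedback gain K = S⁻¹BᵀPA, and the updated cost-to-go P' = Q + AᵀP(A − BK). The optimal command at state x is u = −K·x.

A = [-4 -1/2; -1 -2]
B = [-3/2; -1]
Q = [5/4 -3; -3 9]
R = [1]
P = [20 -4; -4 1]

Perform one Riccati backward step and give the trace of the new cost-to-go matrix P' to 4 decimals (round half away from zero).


19.9643

BᵀP = [-26.0000 5.0000]
S = R + BᵀPB = [1] + [34.0000] = [35.0000]
BᵀPA = [99.0000 3.0000]
K = S⁻¹·BᵀPA = [2.8286 0.0857]
A−BK = [0.2429 -0.3714; 1.8286 -1.9143]
AᵀP(A−BK) = [8.9714 -0.4857; -0.4857 0.7429]
P' = Q + AᵀP(A−BK) = [10.2214 -3.4857; -3.4857 9.7429]
tr(P') = 19.9643


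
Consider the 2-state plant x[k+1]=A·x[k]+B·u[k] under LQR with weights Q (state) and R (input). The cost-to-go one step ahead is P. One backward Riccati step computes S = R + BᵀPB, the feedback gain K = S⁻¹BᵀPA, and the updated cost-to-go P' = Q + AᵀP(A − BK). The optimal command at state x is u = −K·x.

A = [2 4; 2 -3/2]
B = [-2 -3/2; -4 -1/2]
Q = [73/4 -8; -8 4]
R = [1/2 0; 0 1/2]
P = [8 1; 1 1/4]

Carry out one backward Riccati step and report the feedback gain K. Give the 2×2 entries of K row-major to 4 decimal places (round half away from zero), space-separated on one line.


-0.5407 -0.2704 -0.5591 -1.9462

BᵀP = [-20.0000 -3.0000; -12.5000 -1.6250]
S = R + BᵀPB = [1/2 0; 0 1/2] + [52.0000 31.5000; 31.5000 19.5625] = [52.5000 31.5000; 31.5000 20.0625]
BᵀPA = [-46.0000 -75.5000; -28.2500 -47.5625]
K = S⁻¹·BᵀPA = [-0.5407 -0.2704; -0.5591 -1.9462]
A−BK = [0.0799 0.5399; -0.4424 -3.5545]
AᵀP(A−BK) = [0.3318 0.8326; 0.8326 3.5829]
P' = Q + AᵀP(A−BK) = [18.5818 -7.1674; -7.1674 7.5829]
tr(P') = 26.1647
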